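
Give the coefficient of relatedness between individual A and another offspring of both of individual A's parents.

0.5

Each parent–offspring link contributes a factor of 1/2, and independent paths through distinct common ancestors add.
Full sibs share both parents — two paths of length 2: r = 2·(1/2)^2 = 1/2.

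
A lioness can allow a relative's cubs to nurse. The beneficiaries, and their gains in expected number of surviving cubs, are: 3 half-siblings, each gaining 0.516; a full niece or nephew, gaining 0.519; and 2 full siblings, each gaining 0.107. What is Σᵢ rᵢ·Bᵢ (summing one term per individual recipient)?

r to a half-sibling = 1/4 (half-sibs share one parent — one path of length 2: r = (1/2)^2 = 1/4).
r to a full niece or nephew = 0.25 (full aunt/uncle↔niece/nephew: two paths of length 3 through the shared grandparent pair: r = 2·(1/2)^3 = 1/4).
r to a full sibling = 0.5 (full sibs share both parents — two paths of length 2: r = 2·(1/2)^2 = 1/2).
Summing one r·B term per recipient: 3·0.25·0.516 + 1·0.25·0.519 + 2·0.5·0.107 = 0.62375.

0.62375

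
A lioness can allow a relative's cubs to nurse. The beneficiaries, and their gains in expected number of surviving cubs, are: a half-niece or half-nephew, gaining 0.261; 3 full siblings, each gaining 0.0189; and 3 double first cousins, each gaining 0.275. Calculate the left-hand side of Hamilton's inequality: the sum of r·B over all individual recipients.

r to a half-niece or half-nephew = 1/8 (half-aunt/uncle↔niece/nephew: one path of length 3: r = (1/2)^3 = 1/8).
r to a full sibling = 1/2 (full sibs share both parents — two paths of length 2: r = 2·(1/2)^2 = 1/2).
r to a double first cousin = 0.25 (double first cousins share both grandparent pairs — four paths of length 4: r = 4·(1/2)^4 = 1/4).
Summing one r·B term per recipient: 1·0.125·0.261 + 3·0.5·0.0189 + 3·0.25·0.275 = 0.267225.

0.267225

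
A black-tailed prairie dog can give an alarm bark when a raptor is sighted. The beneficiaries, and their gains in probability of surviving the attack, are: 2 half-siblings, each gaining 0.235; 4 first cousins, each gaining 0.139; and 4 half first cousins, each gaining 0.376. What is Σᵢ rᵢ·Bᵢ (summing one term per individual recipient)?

0.281

r to a half-sibling = 0.25 (half-sibs share one parent — one path of length 2: r = (1/2)^2 = 1/4).
r to a first cousin = 0.125 (first cousins share one grandparent pair — two paths of length 4: r = 2·(1/2)^4 = 1/8).
r to a half first cousin = 0.0625 (half first cousins share one grandparent — one path of length 4: r = (1/2)^4 = 1/16).
Summing one r·B term per recipient: 2·0.25·0.235 + 4·0.125·0.139 + 4·0.0625·0.376 = 0.281.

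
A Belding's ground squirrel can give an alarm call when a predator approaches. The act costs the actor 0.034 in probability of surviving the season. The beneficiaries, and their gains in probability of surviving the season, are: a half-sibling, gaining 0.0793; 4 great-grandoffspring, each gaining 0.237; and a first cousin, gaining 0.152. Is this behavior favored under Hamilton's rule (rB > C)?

Yes

Hamilton's rule: the trait is favored when the sum of r·B over every recipient exceeds the actor's cost C.
r to a half-sibling = 1/4 (half-sibs share one parent — one path of length 2: r = (1/2)^2 = 1/4).
r to a great-grandoffspring = 0.125 (three parent–offspring links: r = (1/2)^3 = 1/8).
r to a first cousin = 1/8 (first cousins share one grandparent pair — two paths of length 4: r = 2·(1/2)^4 = 1/8).
Summing one r·B term per recipient: 1·0.25·0.0793 + 4·0.125·0.237 + 1·0.125·0.152 = 0.157325.
0.157325 > 0.034: the indirect benefit exceeds the cost.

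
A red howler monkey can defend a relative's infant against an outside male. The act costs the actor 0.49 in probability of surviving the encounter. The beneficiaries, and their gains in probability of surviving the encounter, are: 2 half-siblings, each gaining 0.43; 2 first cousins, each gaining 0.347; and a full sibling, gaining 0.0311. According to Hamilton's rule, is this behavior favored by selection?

No

Hamilton's rule: the trait is favored when the sum of r·B over every recipient exceeds the actor's cost C.
r to a half-sibling = 1/4 (half-sibs share one parent — one path of length 2: r = (1/2)^2 = 1/4).
r to a first cousin = 1/8 (first cousins share one grandparent pair — two paths of length 4: r = 2·(1/2)^4 = 1/8).
r to a full sibling = 1/2 (full sibs share both parents — two paths of length 2: r = 2·(1/2)^2 = 1/2).
Summing one r·B term per recipient: 2·0.25·0.43 + 2·0.125·0.347 + 1·0.5·0.0311 = 0.3173.
0.3173 < 0.49: the indirect benefit is less than the cost.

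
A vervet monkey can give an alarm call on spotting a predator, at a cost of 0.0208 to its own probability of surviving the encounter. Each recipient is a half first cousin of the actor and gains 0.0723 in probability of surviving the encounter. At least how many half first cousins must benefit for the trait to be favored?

r to a half first cousin = 0.0625 (half first cousins share one grandparent — one path of length 4: r = (1/2)^4 = 1/16).
Hamilton's rule: n·r·B > C  ⇒  n > C/(r·B) = 0.0208/(0.0625·0.0723) = 4.603.
The smallest integer exceeding 4.603 is 5.

5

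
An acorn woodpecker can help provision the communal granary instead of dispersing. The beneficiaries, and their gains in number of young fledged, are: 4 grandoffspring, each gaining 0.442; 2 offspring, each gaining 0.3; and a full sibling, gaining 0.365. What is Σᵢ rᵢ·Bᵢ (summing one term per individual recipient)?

r to a grandoffspring = 1/4 (two parent–offspring links: r = (1/2)^2 = 1/4).
r to an offspring = 0.5 (one parent–offspring link: r = (1/2)^1 = 1/2).
r to a full sibling = 1/2 (full sibs share both parents — two paths of length 2: r = 2·(1/2)^2 = 1/2).
Summing one r·B term per recipient: 4·0.25·0.442 + 2·0.5·0.3 + 1·0.5·0.365 = 0.9245.

0.9245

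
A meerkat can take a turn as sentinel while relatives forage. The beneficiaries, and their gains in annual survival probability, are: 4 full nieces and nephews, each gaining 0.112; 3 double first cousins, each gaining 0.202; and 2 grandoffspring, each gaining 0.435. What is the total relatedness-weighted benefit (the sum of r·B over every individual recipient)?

0.481

r to a full niece or nephew = 1/4 (full aunt/uncle↔niece/nephew: two paths of length 3 through the shared grandparent pair: r = 2·(1/2)^3 = 1/4).
r to a double first cousin = 0.25 (double first cousins share both grandparent pairs — four paths of length 4: r = 4·(1/2)^4 = 1/4).
r to a grandoffspring = 1/4 (two parent–offspring links: r = (1/2)^2 = 1/4).
Summing one r·B term per recipient: 4·0.25·0.112 + 3·0.25·0.202 + 2·0.25·0.435 = 0.481.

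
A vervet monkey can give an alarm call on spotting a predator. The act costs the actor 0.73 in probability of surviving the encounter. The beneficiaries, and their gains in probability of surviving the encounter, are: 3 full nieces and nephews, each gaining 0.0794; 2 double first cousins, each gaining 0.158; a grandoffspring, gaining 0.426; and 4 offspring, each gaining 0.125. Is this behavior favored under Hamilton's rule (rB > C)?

No

Hamilton's rule: the trait is favored when the sum of r·B over every recipient exceeds the actor's cost C.
r to a full niece or nephew = 0.25 (full aunt/uncle↔niece/nephew: two paths of length 3 through the shared grandparent pair: r = 2·(1/2)^3 = 1/4).
r to a double first cousin = 0.25 (double first cousins share both grandparent pairs — four paths of length 4: r = 4·(1/2)^4 = 1/4).
r to a grandoffspring = 1/4 (two parent–offspring links: r = (1/2)^2 = 1/4).
r to an offspring = 1/2 (one parent–offspring link: r = (1/2)^1 = 1/2).
Summing one r·B term per recipient: 3·0.25·0.0794 + 2·0.25·0.158 + 1·0.25·0.426 + 4·0.5·0.125 = 0.49505.
0.49505 < 0.73: the indirect benefit is less than the cost.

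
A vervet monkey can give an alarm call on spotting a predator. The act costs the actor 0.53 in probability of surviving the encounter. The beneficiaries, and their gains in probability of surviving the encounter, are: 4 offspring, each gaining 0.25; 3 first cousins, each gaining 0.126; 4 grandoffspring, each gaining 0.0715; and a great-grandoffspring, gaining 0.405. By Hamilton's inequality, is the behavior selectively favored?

Hamilton's rule: the trait is favored when the sum of r·B over every recipient exceeds the actor's cost C.
r to an offspring = 0.5 (one parent–offspring link: r = (1/2)^1 = 1/2).
r to a first cousin = 0.125 (first cousins share one grandparent pair — two paths of length 4: r = 2·(1/2)^4 = 1/8).
r to a grandoffspring = 1/4 (two parent–offspring links: r = (1/2)^2 = 1/4).
r to a great-grandoffspring = 0.125 (three parent–offspring links: r = (1/2)^3 = 1/8).
Summing one r·B term per recipient: 4·0.5·0.25 + 3·0.125·0.126 + 4·0.25·0.0715 + 1·0.125·0.405 = 0.669375.
0.669375 > 0.53: the indirect benefit exceeds the cost.

Yes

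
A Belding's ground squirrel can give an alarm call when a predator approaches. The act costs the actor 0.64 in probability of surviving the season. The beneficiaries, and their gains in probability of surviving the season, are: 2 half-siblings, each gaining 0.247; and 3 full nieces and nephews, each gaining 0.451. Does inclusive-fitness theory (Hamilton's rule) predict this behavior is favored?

Hamilton's rule: the trait is favored when the sum of r·B over every recipient exceeds the actor's cost C.
r to a half-sibling = 1/4 (half-sibs share one parent — one path of length 2: r = (1/2)^2 = 1/4).
r to a full niece or nephew = 0.25 (full aunt/uncle↔niece/nephew: two paths of length 3 through the shared grandparent pair: r = 2·(1/2)^3 = 1/4).
Summing one r·B term per recipient: 2·0.25·0.247 + 3·0.25·0.451 = 0.46175.
0.46175 < 0.64: the indirect benefit is less than the cost.

No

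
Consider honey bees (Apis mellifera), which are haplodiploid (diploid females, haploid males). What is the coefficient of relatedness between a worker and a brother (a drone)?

Her haploid brother carries none of their father's genes and a random half of their mother's genome; that half matches the maternal half of her own genome with probability 1/2: r = 1/2 · 1/2 = 1/4.

0.25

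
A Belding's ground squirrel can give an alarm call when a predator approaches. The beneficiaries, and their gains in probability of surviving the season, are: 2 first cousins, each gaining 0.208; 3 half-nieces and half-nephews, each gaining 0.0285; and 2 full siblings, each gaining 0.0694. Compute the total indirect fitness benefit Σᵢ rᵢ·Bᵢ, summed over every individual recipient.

r to a first cousin = 0.125 (first cousins share one grandparent pair — two paths of length 4: r = 2·(1/2)^4 = 1/8).
r to a half-niece or half-nephew = 0.125 (half-aunt/uncle↔niece/nephew: one path of length 3: r = (1/2)^3 = 1/8).
r to a full sibling = 1/2 (full sibs share both parents — two paths of length 2: r = 2·(1/2)^2 = 1/2).
Summing one r·B term per recipient: 2·0.125·0.208 + 3·0.125·0.0285 + 2·0.5·0.0694 = 0.1320875.

0.1320875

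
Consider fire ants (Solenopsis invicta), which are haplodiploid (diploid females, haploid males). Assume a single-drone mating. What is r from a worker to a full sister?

Haplodiploid full sisters inherit their father's entire haploid genome identically (contributing 1/2) and on average half of their mother's contribution (1/2 · 1/2 = 1/4); r = 1/2 + 1/4 = 3/4.

0.75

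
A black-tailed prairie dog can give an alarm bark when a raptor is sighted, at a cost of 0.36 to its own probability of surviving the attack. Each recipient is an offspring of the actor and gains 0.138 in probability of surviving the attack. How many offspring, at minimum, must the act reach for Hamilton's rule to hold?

6

r to an offspring = 0.5 (one parent–offspring link: r = (1/2)^1 = 1/2).
Hamilton's rule: n·r·B > C  ⇒  n > C/(r·B) = 0.36/(0.5·0.138) = 5.217.
The smallest integer exceeding 5.217 is 6.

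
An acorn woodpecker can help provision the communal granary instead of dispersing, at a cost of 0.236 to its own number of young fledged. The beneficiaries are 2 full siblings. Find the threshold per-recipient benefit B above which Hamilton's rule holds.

r to a full sibling = 1/2 (full sibs share both parents — two paths of length 2: r = 2·(1/2)^2 = 1/2).
Hamilton's rule with n recipients of equal r: n·r·B > C, so B > C/(n·r) = 0.236/(2·0.5) = 0.236.

0.236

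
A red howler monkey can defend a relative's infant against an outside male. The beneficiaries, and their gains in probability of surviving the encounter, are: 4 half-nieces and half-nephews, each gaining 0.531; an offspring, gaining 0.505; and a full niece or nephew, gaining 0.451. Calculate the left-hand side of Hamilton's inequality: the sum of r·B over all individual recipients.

0.63075

r to a half-niece or half-nephew = 1/8 (half-aunt/uncle↔niece/nephew: one path of length 3: r = (1/2)^3 = 1/8).
r to an offspring = 0.5 (one parent–offspring link: r = (1/2)^1 = 1/2).
r to a full niece or nephew = 0.25 (full aunt/uncle↔niece/nephew: two paths of length 3 through the shared grandparent pair: r = 2·(1/2)^3 = 1/4).
Summing one r·B term per recipient: 4·0.125·0.531 + 1·0.5·0.505 + 1·0.25·0.451 = 0.63075.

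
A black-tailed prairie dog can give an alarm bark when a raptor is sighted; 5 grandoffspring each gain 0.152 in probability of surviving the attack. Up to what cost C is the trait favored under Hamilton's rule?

r to a grandoffspring = 1/4 (two parent–offspring links: r = (1/2)^2 = 1/4).
Hamilton's rule: n·r·B > C, so the trait is favored while C < n·r·B = 5·0.25·0.152 = 0.19.

0.19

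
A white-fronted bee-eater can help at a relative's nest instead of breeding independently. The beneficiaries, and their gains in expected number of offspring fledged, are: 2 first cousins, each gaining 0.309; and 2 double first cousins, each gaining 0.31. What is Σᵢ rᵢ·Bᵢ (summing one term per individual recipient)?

0.23225

r to a first cousin = 1/8 (first cousins share one grandparent pair — two paths of length 4: r = 2·(1/2)^4 = 1/8).
r to a double first cousin = 1/4 (double first cousins share both grandparent pairs — four paths of length 4: r = 4·(1/2)^4 = 1/4).
Summing one r·B term per recipient: 2·0.125·0.309 + 2·0.25·0.31 = 0.23225.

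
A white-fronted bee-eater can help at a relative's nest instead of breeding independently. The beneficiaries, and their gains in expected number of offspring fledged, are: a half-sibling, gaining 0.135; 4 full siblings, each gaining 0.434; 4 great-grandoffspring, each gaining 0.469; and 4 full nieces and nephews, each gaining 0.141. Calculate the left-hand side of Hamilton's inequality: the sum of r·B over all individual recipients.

r to a half-sibling = 1/4 (half-sibs share one parent — one path of length 2: r = (1/2)^2 = 1/4).
r to a full sibling = 0.5 (full sibs share both parents — two paths of length 2: r = 2·(1/2)^2 = 1/2).
r to a great-grandoffspring = 1/8 (three parent–offspring links: r = (1/2)^3 = 1/8).
r to a full niece or nephew = 0.25 (full aunt/uncle↔niece/nephew: two paths of length 3 through the shared grandparent pair: r = 2·(1/2)^3 = 1/4).
Summing one r·B term per recipient: 1·0.25·0.135 + 4·0.5·0.434 + 4·0.125·0.469 + 4·0.25·0.141 = 1.27725.

1.27725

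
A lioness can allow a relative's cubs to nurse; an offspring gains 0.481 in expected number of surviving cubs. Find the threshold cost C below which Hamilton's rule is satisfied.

r to an offspring = 0.5 (one parent–offspring link: r = (1/2)^1 = 1/2).
Hamilton's rule: n·r·B > C, so the trait is favored while C < n·r·B = 1·0.5·0.481 = 0.2405.

0.2405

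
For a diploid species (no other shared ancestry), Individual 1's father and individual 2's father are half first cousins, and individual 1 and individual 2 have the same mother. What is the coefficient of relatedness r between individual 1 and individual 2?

0.265625

Relatedness sums over independent paths through distinct common ancestors.
Individual 1 and individual 2 are related in two ways: half second cousins through their fathers (r = 1/64) and half-sibs through their shared mother (r = 1/4).
r = 1/64 + 1/4 = 17/64 = 0.265625.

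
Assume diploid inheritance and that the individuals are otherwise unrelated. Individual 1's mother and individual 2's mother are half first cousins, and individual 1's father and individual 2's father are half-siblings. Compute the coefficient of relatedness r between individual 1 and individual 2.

Wright's path rule: contributions from independent ancestry routes add.
Individual 1 and individual 2 are related in two ways: half second cousins through their mothers (r = 1/64) and half first cousins through their fathers (r = 1/16).
r = 1/64 + 1/16 = 5/64 = 0.078125.

0.078125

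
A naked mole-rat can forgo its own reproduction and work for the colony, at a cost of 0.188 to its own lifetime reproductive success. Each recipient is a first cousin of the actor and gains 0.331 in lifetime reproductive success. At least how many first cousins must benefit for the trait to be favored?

5

r to a first cousin = 0.125 (first cousins share one grandparent pair — two paths of length 4: r = 2·(1/2)^4 = 1/8).
Hamilton's rule: n·r·B > C  ⇒  n > C/(r·B) = 0.188/(0.125·0.331) = 4.544.
The smallest integer exceeding 4.544 is 5.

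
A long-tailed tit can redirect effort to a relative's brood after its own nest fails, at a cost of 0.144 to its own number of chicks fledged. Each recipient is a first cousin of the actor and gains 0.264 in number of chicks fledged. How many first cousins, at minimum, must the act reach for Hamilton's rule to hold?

r to a first cousin = 1/8 (first cousins share one grandparent pair — two paths of length 4: r = 2·(1/2)^4 = 1/8).
Hamilton's rule: n·r·B > C  ⇒  n > C/(r·B) = 0.144/(0.125·0.264) = 4.364.
The smallest integer exceeding 4.364 is 5.

5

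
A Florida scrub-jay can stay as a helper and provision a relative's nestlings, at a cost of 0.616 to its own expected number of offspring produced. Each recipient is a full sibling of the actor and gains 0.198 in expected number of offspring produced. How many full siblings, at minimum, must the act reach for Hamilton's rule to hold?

r to a full sibling = 0.5 (full sibs share both parents — two paths of length 2: r = 2·(1/2)^2 = 1/2).
Hamilton's rule: n·r·B > C  ⇒  n > C/(r·B) = 0.616/(0.5·0.198) = 6.222.
The smallest integer exceeding 6.222 is 7.

7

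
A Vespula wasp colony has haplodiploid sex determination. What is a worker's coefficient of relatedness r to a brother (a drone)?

Her haploid brother carries none of their father's genes and a random half of their mother's genome; that half matches the maternal half of her own genome with probability 1/2: r = 1/2 · 1/2 = 1/4.

0.25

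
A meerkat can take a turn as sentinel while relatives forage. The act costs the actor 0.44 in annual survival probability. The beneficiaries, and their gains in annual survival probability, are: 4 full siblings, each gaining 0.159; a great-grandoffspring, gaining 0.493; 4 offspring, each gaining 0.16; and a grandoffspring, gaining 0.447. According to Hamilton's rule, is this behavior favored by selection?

Yes

Hamilton's rule: the trait is favored when the sum of r·B over every recipient exceeds the actor's cost C.
r to a full sibling = 0.5 (full sibs share both parents — two paths of length 2: r = 2·(1/2)^2 = 1/2).
r to a great-grandoffspring = 0.125 (three parent–offspring links: r = (1/2)^3 = 1/8).
r to an offspring = 0.5 (one parent–offspring link: r = (1/2)^1 = 1/2).
r to a grandoffspring = 0.25 (two parent–offspring links: r = (1/2)^2 = 1/4).
Summing one r·B term per recipient: 4·0.5·0.159 + 1·0.125·0.493 + 4·0.5·0.16 + 1·0.25·0.447 = 0.811375.
0.811375 > 0.44: the indirect benefit exceeds the cost.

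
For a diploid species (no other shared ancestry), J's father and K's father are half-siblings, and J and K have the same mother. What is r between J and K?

0.3125

Independent pedigree routes through distinct common ancestors add.
J and K are related in two ways: half first cousins through their fathers (r = 1/16) and half-sibs through their shared mother (r = 1/4).
r = 1/16 + 1/4 = 5/16 = 0.3125.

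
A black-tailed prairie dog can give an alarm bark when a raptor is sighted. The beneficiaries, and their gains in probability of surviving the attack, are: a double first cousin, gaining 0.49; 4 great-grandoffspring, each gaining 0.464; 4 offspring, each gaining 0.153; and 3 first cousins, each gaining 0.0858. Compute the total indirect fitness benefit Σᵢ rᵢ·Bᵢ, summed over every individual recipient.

0.692675

r to a double first cousin = 0.25 (double first cousins share both grandparent pairs — four paths of length 4: r = 4·(1/2)^4 = 1/4).
r to a great-grandoffspring = 1/8 (three parent–offspring links: r = (1/2)^3 = 1/8).
r to an offspring = 0.5 (one parent–offspring link: r = (1/2)^1 = 1/2).
r to a first cousin = 0.125 (first cousins share one grandparent pair — two paths of length 4: r = 2·(1/2)^4 = 1/8).
Summing one r·B term per recipient: 1·0.25·0.49 + 4·0.125·0.464 + 4·0.5·0.153 + 3·0.125·0.0858 = 0.692675.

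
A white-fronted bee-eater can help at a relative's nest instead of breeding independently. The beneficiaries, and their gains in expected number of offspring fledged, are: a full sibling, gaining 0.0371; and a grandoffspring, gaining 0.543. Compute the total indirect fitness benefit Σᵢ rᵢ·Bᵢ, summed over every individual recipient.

0.1543

r to a full sibling = 1/2 (full sibs share both parents — two paths of length 2: r = 2·(1/2)^2 = 1/2).
r to a grandoffspring = 0.25 (two parent–offspring links: r = (1/2)^2 = 1/4).
Summing one r·B term per recipient: 1·0.5·0.0371 + 1·0.25·0.543 = 0.1543.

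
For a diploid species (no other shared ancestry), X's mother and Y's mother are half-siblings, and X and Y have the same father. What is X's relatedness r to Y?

0.3125

With two independent routes of shared ancestry, r is the sum of the two contributions.
X and Y are related in two ways: half first cousins through their mothers (r = 1/16) and half-sibs through their shared father (r = 1/4).
r = 1/16 + 1/4 = 0.3125.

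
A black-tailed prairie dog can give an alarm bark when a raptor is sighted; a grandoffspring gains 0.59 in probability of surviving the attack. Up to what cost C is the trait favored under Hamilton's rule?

0.1475

r to a grandoffspring = 1/4 (two parent–offspring links: r = (1/2)^2 = 1/4).
Hamilton's rule: n·r·B > C, so the trait is favored while C < n·r·B = 1·0.25·0.59 = 0.1475.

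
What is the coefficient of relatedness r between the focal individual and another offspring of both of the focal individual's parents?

0.5

Each parent–offspring link contributes a factor of 1/2, and independent paths through distinct common ancestors add.
Full sibs share both parents — two paths of length 2: r = 2·(1/2)^2 = 1/2.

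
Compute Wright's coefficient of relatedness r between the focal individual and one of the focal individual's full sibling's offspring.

0.25

Each parent–offspring link contributes a factor of 1/2, and independent paths through distinct common ancestors add.
Full aunt/uncle↔niece/nephew: two paths of length 3 through the shared grandparent pair: r = 2·(1/2)^3 = 1/4.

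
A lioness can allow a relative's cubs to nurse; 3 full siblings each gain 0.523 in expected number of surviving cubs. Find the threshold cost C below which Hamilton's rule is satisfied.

r to a full sibling = 1/2 (full sibs share both parents — two paths of length 2: r = 2·(1/2)^2 = 1/2).
Hamilton's rule: n·r·B > C, so the trait is favored while C < n·r·B = 3·0.5·0.523 = 0.7845.

0.7845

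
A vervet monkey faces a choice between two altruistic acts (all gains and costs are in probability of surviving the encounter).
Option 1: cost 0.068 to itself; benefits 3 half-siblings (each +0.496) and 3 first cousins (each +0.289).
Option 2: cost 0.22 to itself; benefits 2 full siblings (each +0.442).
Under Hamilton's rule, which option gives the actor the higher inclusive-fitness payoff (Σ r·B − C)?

Option 1

Option 1: r to a half-sibling = 0.25.
Option 1: r to a first cousin = 0.125.
Option 1: Σ r·B − C = (3·0.25·0.496 + 3·0.125·0.289) − 0.068 = 0.412375.
Option 2: r to a full sibling = 0.5.
Option 2: Σ r·B − C = (2·0.5·0.442) − 0.22 = 0.222.
Option 1 has the higher net inclusive-fitness payoff.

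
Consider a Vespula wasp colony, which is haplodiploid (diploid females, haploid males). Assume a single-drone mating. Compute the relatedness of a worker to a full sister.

Haplodiploid full sisters inherit their father's entire haploid genome identically (contributing 1/2) and on average half of their mother's contribution (1/2 · 1/2 = 1/4); r = 1/2 + 1/4 = 3/4.

0.75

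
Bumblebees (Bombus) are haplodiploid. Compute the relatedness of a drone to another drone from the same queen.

Haploid brothers each carry a random half of the queen's diploid genome, so on average they share half: r = 1/2.

0.5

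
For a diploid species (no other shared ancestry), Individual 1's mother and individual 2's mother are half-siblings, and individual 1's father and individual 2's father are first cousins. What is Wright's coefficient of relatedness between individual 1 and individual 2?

Wright's path rule: contributions from independent ancestry routes add.
Individual 1 and individual 2 are related in two ways: half first cousins through their mothers (r = 1/16) and second cousins through their fathers (r = 1/32).
r = 1/16 + 1/32 = 3/32 = 0.09375.

0.09375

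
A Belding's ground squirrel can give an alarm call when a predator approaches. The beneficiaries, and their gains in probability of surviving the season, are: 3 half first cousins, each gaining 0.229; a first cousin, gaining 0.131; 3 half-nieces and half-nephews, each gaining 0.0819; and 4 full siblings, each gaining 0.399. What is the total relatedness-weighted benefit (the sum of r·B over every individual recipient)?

r to a half first cousin = 1/16 (half first cousins share one grandparent — one path of length 4: r = (1/2)^4 = 1/16).
r to a first cousin = 1/8 (first cousins share one grandparent pair — two paths of length 4: r = 2·(1/2)^4 = 1/8).
r to a half-niece or half-nephew = 1/8 (half-aunt/uncle↔niece/nephew: one path of length 3: r = (1/2)^3 = 1/8).
r to a full sibling = 0.5 (full sibs share both parents — two paths of length 2: r = 2·(1/2)^2 = 1/2).
Summing one r·B term per recipient: 3·0.0625·0.229 + 1·0.125·0.131 + 3·0.125·0.0819 + 4·0.5·0.399 = 0.888025.

0.888025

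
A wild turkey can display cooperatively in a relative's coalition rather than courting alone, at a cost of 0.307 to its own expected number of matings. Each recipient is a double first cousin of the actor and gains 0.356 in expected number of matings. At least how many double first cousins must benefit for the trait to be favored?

r to a double first cousin = 1/4 (double first cousins share both grandparent pairs — four paths of length 4: r = 4·(1/2)^4 = 1/4).
Hamilton's rule: n·r·B > C  ⇒  n > C/(r·B) = 0.307/(0.25·0.356) = 3.449.
The smallest integer exceeding 3.449 is 4.

4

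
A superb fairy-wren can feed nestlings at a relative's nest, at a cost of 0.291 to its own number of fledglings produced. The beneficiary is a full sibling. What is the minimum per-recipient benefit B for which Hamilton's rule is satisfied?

r to a full sibling = 1/2 (full sibs share both parents — two paths of length 2: r = 2·(1/2)^2 = 1/2).
Hamilton's rule with n recipients of equal r: n·r·B > C, so B > C/(n·r) = 0.291/(1·0.5) = 0.582.

0.582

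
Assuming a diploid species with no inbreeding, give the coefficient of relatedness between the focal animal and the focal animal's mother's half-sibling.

Each parent–offspring link contributes a factor of 1/2, and independent paths through distinct common ancestors add.
Half-aunt/uncle↔niece/nephew: one path of length 3: r = (1/2)^3 = 1/8.

0.125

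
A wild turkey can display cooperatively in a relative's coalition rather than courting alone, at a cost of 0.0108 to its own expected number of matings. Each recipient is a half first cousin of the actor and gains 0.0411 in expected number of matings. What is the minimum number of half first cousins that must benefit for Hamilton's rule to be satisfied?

r to a half first cousin = 0.0625 (half first cousins share one grandparent — one path of length 4: r = (1/2)^4 = 1/16).
Hamilton's rule: n·r·B > C  ⇒  n > C/(r·B) = 0.0108/(0.0625·0.0411) = 4.204.
The smallest integer exceeding 4.204 is 5.

5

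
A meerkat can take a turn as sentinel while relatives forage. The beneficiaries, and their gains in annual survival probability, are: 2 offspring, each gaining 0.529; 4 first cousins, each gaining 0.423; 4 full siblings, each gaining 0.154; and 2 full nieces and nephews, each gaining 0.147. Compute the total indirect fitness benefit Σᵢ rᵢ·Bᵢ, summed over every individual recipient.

r to an offspring = 0.5 (one parent–offspring link: r = (1/2)^1 = 1/2).
r to a first cousin = 1/8 (first cousins share one grandparent pair — two paths of length 4: r = 2·(1/2)^4 = 1/8).
r to a full sibling = 1/2 (full sibs share both parents — two paths of length 2: r = 2·(1/2)^2 = 1/2).
r to a full niece or nephew = 1/4 (full aunt/uncle↔niece/nephew: two paths of length 3 through the shared grandparent pair: r = 2·(1/2)^3 = 1/4).
Summing one r·B term per recipient: 2·0.5·0.529 + 4·0.125·0.423 + 4·0.5·0.154 + 2·0.25·0.147 = 1.122.

1.122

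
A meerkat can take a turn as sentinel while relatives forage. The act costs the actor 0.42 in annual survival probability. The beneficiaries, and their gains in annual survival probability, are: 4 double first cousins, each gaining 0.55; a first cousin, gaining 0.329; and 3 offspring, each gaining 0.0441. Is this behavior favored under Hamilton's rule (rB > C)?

Yes

Hamilton's rule: the trait is favored when the sum of r·B over every recipient exceeds the actor's cost C.
r to a double first cousin = 1/4 (double first cousins share both grandparent pairs — four paths of length 4: r = 4·(1/2)^4 = 1/4).
r to a first cousin = 1/8 (first cousins share one grandparent pair — two paths of length 4: r = 2·(1/2)^4 = 1/8).
r to an offspring = 1/2 (one parent–offspring link: r = (1/2)^1 = 1/2).
Summing one r·B term per recipient: 4·0.25·0.55 + 1·0.125·0.329 + 3·0.5·0.0441 = 0.657275.
0.657275 > 0.42: the indirect benefit exceeds the cost.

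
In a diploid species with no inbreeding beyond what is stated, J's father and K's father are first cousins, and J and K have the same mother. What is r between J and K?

0.28125

Independent pedigree routes through distinct common ancestors add.
J and K are related in two ways: second cousins through their fathers (r = 1/32) and half-sibs through their shared mother (r = 1/4).
r = 1/32 + 1/4 = 0.28125.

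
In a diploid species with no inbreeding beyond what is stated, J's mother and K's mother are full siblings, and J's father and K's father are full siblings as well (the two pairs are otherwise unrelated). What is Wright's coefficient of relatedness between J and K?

0.25

With two independent routes of shared ancestry, r is the sum of the two contributions.
J and K are related in two ways: first cousins through their mothers (r = 1/8) and first cousins through their fathers (r = 1/8) — i.e. double first cousins.
r = 1/8 + 1/8 = 1/4 = 0.25.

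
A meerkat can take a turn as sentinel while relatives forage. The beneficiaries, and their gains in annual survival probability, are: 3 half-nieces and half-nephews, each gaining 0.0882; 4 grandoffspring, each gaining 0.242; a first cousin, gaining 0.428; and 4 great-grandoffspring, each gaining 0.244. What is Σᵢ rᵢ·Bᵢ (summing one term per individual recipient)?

r to a half-niece or half-nephew = 0.125 (half-aunt/uncle↔niece/nephew: one path of length 3: r = (1/2)^3 = 1/8).
r to a grandoffspring = 0.25 (two parent–offspring links: r = (1/2)^2 = 1/4).
r to a first cousin = 1/8 (first cousins share one grandparent pair — two paths of length 4: r = 2·(1/2)^4 = 1/8).
r to a great-grandoffspring = 1/8 (three parent–offspring links: r = (1/2)^3 = 1/8).
Summing one r·B term per recipient: 3·0.125·0.0882 + 4·0.25·0.242 + 1·0.125·0.428 + 4·0.125·0.244 = 0.450575.

0.450575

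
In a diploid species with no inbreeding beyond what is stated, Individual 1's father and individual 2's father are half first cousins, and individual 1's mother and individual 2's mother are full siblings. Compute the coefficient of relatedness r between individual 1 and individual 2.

Relatedness sums over independent paths through distinct common ancestors.
Individual 1 and individual 2 are related in two ways: half second cousins through their fathers (r = 1/64) and first cousins through their mothers (r = 1/8).
r = 1/64 + 1/8 = 0.140625.

0.140625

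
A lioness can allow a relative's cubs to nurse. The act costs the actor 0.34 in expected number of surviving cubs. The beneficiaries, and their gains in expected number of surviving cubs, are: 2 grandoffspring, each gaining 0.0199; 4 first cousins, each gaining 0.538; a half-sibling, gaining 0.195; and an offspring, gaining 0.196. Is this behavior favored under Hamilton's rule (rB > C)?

Hamilton's rule: the trait is favored when the sum of r·B over every recipient exceeds the actor's cost C.
r to a grandoffspring = 1/4 (two parent–offspring links: r = (1/2)^2 = 1/4).
r to a first cousin = 0.125 (first cousins share one grandparent pair — two paths of length 4: r = 2·(1/2)^4 = 1/8).
r to a half-sibling = 0.25 (half-sibs share one parent — one path of length 2: r = (1/2)^2 = 1/4).
r to an offspring = 1/2 (one parent–offspring link: r = (1/2)^1 = 1/2).
Summing one r·B term per recipient: 2·0.25·0.0199 + 4·0.125·0.538 + 1·0.25·0.195 + 1·0.5·0.196 = 0.4257.
0.4257 > 0.34: the indirect benefit exceeds the cost.

Yes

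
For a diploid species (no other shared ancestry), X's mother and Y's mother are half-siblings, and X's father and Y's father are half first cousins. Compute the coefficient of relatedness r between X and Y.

Independent pedigree routes through distinct common ancestors add.
X and Y are related in two ways: half first cousins through their mothers (r = 1/16) and half second cousins through their fathers (r = 1/64).
r = 1/16 + 1/64 = 5/64 = 0.078125.

0.078125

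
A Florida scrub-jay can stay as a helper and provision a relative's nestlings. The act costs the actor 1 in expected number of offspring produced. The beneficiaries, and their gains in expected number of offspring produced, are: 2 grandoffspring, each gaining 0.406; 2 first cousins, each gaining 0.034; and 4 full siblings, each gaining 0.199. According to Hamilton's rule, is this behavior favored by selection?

No

Hamilton's rule: the trait is favored when the sum of r·B over every recipient exceeds the actor's cost C.
r to a grandoffspring = 1/4 (two parent–offspring links: r = (1/2)^2 = 1/4).
r to a first cousin = 0.125 (first cousins share one grandparent pair — two paths of length 4: r = 2·(1/2)^4 = 1/8).
r to a full sibling = 0.5 (full sibs share both parents — two paths of length 2: r = 2·(1/2)^2 = 1/2).
Summing one r·B term per recipient: 2·0.25·0.406 + 2·0.125·0.034 + 4·0.5·0.199 = 0.6095.
0.6095 < 1: the indirect benefit is less than the cost.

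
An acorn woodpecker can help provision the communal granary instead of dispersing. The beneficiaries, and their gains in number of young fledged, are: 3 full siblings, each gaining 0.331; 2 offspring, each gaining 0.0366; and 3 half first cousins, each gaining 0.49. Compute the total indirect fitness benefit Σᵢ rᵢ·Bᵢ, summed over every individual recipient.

0.624975

r to a full sibling = 1/2 (full sibs share both parents — two paths of length 2: r = 2·(1/2)^2 = 1/2).
r to an offspring = 0.5 (one parent–offspring link: r = (1/2)^1 = 1/2).
r to a half first cousin = 1/16 (half first cousins share one grandparent — one path of length 4: r = (1/2)^4 = 1/16).
Summing one r·B term per recipient: 3·0.5·0.331 + 2·0.5·0.0366 + 3·0.0625·0.49 = 0.624975.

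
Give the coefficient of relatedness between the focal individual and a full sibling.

0.5

Full sibs share both parents — two paths of length 2: r = 2·(1/2)^2 = 1/2.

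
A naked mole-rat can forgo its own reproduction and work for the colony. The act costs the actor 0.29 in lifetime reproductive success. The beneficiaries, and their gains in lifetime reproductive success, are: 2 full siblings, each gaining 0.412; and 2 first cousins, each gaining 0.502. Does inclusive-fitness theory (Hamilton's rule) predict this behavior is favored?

Hamilton's rule: the trait is favored when the sum of r·B over every recipient exceeds the actor's cost C.
r to a full sibling = 0.5 (full sibs share both parents — two paths of length 2: r = 2·(1/2)^2 = 1/2).
r to a first cousin = 1/8 (first cousins share one grandparent pair — two paths of length 4: r = 2·(1/2)^4 = 1/8).
Summing one r·B term per recipient: 2·0.5·0.412 + 2·0.125·0.502 = 0.5375.
0.5375 > 0.29: the indirect benefit exceeds the cost.

Yes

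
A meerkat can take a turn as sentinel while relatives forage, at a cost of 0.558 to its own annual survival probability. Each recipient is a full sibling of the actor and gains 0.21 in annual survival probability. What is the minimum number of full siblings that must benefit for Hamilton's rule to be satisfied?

6

r to a full sibling = 1/2 (full sibs share both parents — two paths of length 2: r = 2·(1/2)^2 = 1/2).
Hamilton's rule: n·r·B > C  ⇒  n > C/(r·B) = 0.558/(0.5·0.21) = 5.314.
The smallest integer exceeding 5.314 is 6.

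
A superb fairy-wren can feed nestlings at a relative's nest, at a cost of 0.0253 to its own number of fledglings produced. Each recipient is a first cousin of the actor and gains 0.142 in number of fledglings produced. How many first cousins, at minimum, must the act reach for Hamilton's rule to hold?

2

r to a first cousin = 0.125 (first cousins share one grandparent pair — two paths of length 4: r = 2·(1/2)^4 = 1/8).
Hamilton's rule: n·r·B > C  ⇒  n > C/(r·B) = 0.0253/(0.125·0.142) = 1.425.
The smallest integer exceeding 1.425 is 2.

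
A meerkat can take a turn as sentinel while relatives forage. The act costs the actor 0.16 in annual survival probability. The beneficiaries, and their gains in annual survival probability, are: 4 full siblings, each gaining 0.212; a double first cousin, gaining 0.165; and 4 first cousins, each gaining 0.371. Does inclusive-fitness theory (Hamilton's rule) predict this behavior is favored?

Yes

Hamilton's rule: the trait is favored when the sum of r·B over every recipient exceeds the actor's cost C.
r to a full sibling = 0.5 (full sibs share both parents — two paths of length 2: r = 2·(1/2)^2 = 1/2).
r to a double first cousin = 0.25 (double first cousins share both grandparent pairs — four paths of length 4: r = 4·(1/2)^4 = 1/4).
r to a first cousin = 0.125 (first cousins share one grandparent pair — two paths of length 4: r = 2·(1/2)^4 = 1/8).
Summing one r·B term per recipient: 4·0.5·0.212 + 1·0.25·0.165 + 4·0.125·0.371 = 0.65075.
0.65075 > 0.16: the indirect benefit exceeds the cost.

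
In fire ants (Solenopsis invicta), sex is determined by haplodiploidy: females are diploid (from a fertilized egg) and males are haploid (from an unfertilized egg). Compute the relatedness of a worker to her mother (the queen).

0.5

One meiotic link between diploid queen and diploid daughter: r = 1/2.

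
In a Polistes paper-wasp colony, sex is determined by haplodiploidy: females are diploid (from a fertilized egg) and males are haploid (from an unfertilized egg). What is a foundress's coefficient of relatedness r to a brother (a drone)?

0.25

Her haploid brother carries none of their father's genes and a random half of their mother's genome; that half matches the maternal half of her own genome with probability 1/2: r = 1/2 · 1/2 = 1/4.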